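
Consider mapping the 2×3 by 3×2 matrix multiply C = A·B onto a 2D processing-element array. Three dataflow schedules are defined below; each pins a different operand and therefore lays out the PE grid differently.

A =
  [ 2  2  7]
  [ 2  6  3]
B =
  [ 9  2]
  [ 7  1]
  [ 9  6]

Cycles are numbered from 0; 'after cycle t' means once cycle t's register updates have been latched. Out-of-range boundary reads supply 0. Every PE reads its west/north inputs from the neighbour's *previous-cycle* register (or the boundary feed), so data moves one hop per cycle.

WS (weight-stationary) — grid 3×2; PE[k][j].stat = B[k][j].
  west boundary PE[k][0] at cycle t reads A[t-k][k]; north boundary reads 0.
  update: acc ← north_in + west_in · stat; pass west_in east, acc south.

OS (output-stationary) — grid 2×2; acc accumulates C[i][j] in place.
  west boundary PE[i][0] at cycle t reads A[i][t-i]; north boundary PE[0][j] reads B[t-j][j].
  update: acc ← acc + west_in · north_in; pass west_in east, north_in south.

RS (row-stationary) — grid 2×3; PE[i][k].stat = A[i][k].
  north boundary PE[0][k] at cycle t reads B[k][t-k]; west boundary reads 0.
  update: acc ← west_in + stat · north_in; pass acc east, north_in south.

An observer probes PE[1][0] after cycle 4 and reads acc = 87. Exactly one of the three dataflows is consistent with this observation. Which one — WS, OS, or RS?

— WS: 3×2; PE[1][0] trace:
  step 0 · PE1,0: acc=0; fwd→0 fwd↓0
  step 1 · PE1,0: acc=32; fwd→2 fwd↓32
  step 2 · PE1,0: acc=60; fwd→6 fwd↓60
  step 3 · PE1,0: acc=0; fwd→0 fwd↓0
  step 4 · PE1,0: acc=0; fwd→0 fwd↓0
— OS: 2×2; PE[1][0] trace:
  step 0 · PE1,0: acc=0; fwd→0 fwd↓0
  step 1 · PE1,0: acc=18; fwd→2 fwd↓9
  step 2 · PE1,0: acc=60; fwd→6 fwd↓7
  step 3 · PE1,0: acc=87; fwd→3 fwd↓9
  step 4 · PE1,0: acc=87; fwd→0 fwd↓0
— RS: 2×3; PE[1][0] trace:
  step 0 · PE1,0: acc=0; fwd→0 fwd↓0
  step 1 · PE1,0: acc=18; fwd→18 fwd↓9
  step 2 · PE1,0: acc=4; fwd→4 fwd↓2
  step 3 · PE1,0: acc=0; fwd→0 fwd↓0
  step 4 · PE1,0: acc=0; fwd→0 fwd↓0

dataflow = OS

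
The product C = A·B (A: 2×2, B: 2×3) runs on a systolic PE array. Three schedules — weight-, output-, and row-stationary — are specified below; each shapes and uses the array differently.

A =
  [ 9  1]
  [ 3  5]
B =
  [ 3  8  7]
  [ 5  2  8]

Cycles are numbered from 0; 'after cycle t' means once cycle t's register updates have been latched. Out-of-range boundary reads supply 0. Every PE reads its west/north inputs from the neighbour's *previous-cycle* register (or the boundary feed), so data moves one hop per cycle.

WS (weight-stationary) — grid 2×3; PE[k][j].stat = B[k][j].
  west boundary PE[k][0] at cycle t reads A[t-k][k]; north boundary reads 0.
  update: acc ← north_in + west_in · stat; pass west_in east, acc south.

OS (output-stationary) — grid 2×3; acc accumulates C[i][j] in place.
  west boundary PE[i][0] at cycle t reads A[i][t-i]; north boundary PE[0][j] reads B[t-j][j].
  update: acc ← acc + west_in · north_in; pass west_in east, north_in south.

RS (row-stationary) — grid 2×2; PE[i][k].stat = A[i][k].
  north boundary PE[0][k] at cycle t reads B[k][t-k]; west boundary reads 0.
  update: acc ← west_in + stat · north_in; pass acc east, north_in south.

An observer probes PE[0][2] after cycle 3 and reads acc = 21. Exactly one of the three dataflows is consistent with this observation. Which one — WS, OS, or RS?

WS [2×3] PE[0][2] across cycles:
  @0  [0,2]  acc 0  |  →0  ↓0
  @1  [0,2]  acc 0  |  →0  ↓0
  @2  [0,2]  acc 63  |  →9  ↓63
  @3  [0,2]  acc 21  |  →3  ↓21
OS [2×3] PE[0][2] across cycles:
  @0  [0,2]  acc 0  |  →0  ↓0
  @1  [0,2]  acc 0  |  →0  ↓0
  @2  [0,2]  acc 63  |  →9  ↓7
  @3  [0,2]  acc 71  |  →1  ↓8
RS (2×2): PE[0][2] does not exist.

dataflow = WS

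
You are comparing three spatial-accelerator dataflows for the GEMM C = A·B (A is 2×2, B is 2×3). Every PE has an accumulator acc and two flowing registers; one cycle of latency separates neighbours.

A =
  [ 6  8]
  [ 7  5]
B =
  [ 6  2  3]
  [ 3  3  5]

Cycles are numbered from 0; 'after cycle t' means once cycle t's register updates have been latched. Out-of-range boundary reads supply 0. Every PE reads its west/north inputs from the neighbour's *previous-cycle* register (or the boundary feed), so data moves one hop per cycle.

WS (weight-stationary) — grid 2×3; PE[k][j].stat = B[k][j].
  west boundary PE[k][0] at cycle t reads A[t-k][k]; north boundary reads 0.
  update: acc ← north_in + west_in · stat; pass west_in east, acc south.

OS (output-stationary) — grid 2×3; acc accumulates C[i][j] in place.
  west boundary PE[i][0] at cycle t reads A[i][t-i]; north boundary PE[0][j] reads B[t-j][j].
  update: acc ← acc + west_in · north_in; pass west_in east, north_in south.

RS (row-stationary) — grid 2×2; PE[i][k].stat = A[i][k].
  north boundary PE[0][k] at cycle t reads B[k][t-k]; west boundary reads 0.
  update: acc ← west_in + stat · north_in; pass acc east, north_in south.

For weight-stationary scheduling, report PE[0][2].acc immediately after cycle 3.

PE[0][2].acc = 21

Tracing WS — 2×3 array, target PE[0][2]:
  cycle 0: PE[0][1] → acc 0, east 0, south 0
  cycle 0: PE[0][2] → acc 0, east 0, south 0
  cycle 1: PE[0][1] → acc 12, east 6, south 12
  cycle 1: PE[0][2] → acc 0, east 0, south 0
  cycle 2: PE[0][1] → acc 14, east 7, south 14
  cycle 2: PE[0][2] → acc 18, east 6, south 18
  cycle 3: PE[0][1] → acc 0, east 0, south 0
  cycle 3: PE[0][2] → acc 21, east 7, south 21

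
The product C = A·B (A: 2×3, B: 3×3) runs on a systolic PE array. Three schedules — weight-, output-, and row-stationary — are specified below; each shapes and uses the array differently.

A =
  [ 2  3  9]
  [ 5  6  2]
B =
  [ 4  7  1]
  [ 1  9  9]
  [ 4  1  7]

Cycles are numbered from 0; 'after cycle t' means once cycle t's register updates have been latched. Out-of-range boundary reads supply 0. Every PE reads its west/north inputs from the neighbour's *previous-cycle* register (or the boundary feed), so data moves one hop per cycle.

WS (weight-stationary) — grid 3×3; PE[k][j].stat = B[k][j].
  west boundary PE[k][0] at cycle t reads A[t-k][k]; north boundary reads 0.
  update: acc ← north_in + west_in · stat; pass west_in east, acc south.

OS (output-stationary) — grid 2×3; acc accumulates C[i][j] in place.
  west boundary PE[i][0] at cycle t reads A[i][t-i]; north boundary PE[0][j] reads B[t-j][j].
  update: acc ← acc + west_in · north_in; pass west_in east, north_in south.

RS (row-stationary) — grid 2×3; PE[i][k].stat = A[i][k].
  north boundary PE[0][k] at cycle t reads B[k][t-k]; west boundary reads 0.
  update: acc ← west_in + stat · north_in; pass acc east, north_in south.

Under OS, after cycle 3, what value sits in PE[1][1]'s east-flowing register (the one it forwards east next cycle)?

register = 6

OS (2×3). Following PE[1][1] plus its west/north inputs:
  [0] (0,1) acc=0 (h:0 v:0)
  [0] (1,0) acc=0 (h:0 v:0)
  [0] (1,1) acc=0 (h:0 v:0)
  [1] (0,1) acc=14 (h:2 v:7)
  [1] (1,0) acc=20 (h:5 v:4)
  [1] (1,1) acc=0 (h:0 v:0)
  [2] (0,1) acc=41 (h:3 v:9)
  [2] (1,0) acc=26 (h:6 v:1)
  [2] (1,1) acc=35 (h:5 v:7)
  [3] (0,1) acc=50 (h:9 v:1)
  [3] (1,0) acc=34 (h:2 v:4)
  [3] (1,1) acc=89 (h:6 v:9)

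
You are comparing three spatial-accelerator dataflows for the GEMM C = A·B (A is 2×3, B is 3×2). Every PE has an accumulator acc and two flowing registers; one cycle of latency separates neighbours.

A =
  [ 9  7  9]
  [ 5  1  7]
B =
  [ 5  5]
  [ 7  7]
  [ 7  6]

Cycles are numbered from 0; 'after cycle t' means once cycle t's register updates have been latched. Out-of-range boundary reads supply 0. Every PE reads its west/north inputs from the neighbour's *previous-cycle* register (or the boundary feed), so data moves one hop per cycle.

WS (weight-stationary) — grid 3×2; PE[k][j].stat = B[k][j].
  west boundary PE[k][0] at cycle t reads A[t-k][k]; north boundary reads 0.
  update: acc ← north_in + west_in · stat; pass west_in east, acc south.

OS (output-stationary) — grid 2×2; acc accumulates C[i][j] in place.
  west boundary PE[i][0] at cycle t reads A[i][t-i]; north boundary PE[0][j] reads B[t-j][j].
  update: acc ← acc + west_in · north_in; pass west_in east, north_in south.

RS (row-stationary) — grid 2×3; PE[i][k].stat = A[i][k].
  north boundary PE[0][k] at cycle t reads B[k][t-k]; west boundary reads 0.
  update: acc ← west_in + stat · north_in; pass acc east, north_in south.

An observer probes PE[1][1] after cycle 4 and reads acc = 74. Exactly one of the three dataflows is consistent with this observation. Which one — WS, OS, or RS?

WS [3×2] PE[1][1] across cycles:
  0: (1,1).acc=0  regs=<0,0>
  1: (1,1).acc=0  regs=<0,0>
  2: (1,1).acc=94  regs=<7,94>
  3: (1,1).acc=32  regs=<1,32>
  4: (1,1).acc=0  regs=<0,0>
OS [2×2] PE[1][1] across cycles:
  0: (1,1).acc=0  regs=<0,0>
  1: (1,1).acc=0  regs=<0,0>
  2: (1,1).acc=25  regs=<5,5>
  3: (1,1).acc=32  regs=<1,7>
  4: (1,1).acc=74  regs=<7,6>
RS [2×3] PE[1][1] across cycles:
  0: (1,1).acc=0  regs=<0,0>
  1: (1,1).acc=0  regs=<0,0>
  2: (1,1).acc=32  regs=<32,7>
  3: (1,1).acc=32  regs=<32,7>
  4: (1,1).acc=0  regs=<0,0>

dataflow = OS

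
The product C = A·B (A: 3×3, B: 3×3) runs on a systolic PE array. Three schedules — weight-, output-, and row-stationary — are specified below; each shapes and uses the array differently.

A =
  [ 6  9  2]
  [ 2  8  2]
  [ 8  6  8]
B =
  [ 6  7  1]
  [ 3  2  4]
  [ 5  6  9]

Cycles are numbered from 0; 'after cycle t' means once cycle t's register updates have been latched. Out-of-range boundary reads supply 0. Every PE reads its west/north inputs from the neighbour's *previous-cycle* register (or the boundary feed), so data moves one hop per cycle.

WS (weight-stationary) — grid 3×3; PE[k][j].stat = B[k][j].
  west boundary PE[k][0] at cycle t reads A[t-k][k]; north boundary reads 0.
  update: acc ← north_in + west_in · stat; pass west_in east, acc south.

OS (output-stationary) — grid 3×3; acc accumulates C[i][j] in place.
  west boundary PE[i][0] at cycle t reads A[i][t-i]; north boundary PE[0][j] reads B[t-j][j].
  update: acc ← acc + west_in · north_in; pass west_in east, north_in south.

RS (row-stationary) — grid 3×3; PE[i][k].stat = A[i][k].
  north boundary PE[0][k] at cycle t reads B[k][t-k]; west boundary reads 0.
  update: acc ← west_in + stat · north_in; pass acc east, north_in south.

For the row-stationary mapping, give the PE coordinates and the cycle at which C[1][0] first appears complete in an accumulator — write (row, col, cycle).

(row, col, cycle) = (1, 2, 3)

RS: C[1][0] accumulates in PE[1][2]:
  0: (1,2).acc=0  regs=<0,0>
  1: (1,2).acc=0  regs=<0,0>
  2: (1,2).acc=0  regs=<0,0>
  3: (1,2).acc=46  regs=<46,5>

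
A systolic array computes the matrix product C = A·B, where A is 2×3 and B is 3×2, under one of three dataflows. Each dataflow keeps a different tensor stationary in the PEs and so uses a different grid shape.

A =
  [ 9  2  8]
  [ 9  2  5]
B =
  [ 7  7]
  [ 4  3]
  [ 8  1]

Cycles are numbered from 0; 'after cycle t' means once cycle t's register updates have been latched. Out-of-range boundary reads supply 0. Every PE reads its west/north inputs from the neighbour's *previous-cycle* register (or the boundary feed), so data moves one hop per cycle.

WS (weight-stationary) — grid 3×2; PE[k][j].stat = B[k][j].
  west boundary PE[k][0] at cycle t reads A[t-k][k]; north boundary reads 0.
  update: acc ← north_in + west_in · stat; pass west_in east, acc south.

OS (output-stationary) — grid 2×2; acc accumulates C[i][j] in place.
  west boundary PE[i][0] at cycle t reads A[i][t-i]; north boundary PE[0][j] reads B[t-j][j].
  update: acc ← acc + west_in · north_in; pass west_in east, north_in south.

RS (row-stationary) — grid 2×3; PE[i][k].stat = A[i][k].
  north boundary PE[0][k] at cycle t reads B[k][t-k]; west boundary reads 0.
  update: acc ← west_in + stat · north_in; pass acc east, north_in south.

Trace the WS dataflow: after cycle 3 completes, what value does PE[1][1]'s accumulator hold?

WS on a 3×2 grid — tracing PE[1][1] and its feeders:
  [0] (0,1) acc=0 (h:0 v:0)
  [0] (1,0) acc=0 (h:0 v:0)
  [0] (1,1) acc=0 (h:0 v:0)
  [1] (0,1) acc=63 (h:9 v:63)
  [1] (1,0) acc=71 (h:2 v:71)
  [1] (1,1) acc=0 (h:0 v:0)
  [2] (0,1) acc=63 (h:9 v:63)
  [2] (1,0) acc=71 (h:2 v:71)
  [2] (1,1) acc=69 (h:2 v:69)
  [3] (0,1) acc=0 (h:0 v:0)
  [3] (1,0) acc=0 (h:0 v:0)
  [3] (1,1) acc=69 (h:2 v:69)

PE[1][1].acc = 69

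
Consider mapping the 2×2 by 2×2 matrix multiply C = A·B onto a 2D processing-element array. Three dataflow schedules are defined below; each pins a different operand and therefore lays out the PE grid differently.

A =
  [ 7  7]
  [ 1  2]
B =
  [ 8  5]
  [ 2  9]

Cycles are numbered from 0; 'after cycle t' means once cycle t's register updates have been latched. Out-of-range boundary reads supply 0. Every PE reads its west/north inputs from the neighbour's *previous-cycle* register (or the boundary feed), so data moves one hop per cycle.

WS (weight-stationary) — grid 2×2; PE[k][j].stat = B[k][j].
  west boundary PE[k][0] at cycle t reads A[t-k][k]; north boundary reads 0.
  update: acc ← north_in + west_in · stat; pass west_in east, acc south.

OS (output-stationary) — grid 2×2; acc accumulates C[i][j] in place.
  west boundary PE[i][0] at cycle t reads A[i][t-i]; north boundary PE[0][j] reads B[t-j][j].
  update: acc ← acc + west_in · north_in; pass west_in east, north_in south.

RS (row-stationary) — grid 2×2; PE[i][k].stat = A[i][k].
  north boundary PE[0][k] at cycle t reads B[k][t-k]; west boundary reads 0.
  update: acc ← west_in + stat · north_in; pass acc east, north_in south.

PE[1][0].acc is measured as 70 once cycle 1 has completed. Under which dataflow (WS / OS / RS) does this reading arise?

WS (2×2 grid), PE[1][0]:
  [0] (1,0) acc=0 (h:0 v:0)
  [1] (1,0) acc=70 (h:7 v:70)
OS (2×2 grid), PE[1][0]:
  [0] (1,0) acc=0 (h:0 v:0)
  [1] (1,0) acc=8 (h:1 v:8)
RS (2×2 grid), PE[1][0]:
  [0] (1,0) acc=0 (h:0 v:0)
  [1] (1,0) acc=8 (h:8 v:8)

dataflow = WS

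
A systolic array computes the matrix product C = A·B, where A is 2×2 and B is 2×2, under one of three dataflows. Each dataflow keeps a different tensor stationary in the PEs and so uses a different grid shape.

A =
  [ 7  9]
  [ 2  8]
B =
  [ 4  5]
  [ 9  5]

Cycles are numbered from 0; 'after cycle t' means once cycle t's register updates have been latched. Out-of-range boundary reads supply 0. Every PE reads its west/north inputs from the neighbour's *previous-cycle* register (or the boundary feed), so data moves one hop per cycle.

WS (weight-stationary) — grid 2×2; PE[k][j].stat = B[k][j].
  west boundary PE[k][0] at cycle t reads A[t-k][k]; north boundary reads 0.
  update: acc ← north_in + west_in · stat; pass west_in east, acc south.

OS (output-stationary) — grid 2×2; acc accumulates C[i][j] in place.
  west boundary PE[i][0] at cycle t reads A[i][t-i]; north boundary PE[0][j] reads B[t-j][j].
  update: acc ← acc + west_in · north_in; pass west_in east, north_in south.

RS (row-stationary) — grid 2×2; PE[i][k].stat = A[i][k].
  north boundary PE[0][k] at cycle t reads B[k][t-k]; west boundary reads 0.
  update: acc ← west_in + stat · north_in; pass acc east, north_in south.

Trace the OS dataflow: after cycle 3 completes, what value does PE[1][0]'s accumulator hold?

OS 2×2: PE[1][0] cycle-by-cycle (with neighbour feeds):
  t=0 PE[0][0]: acc=28 h=7 v=4
  t=0 PE[1][0]: acc=0 h=0 v=0
  t=1 PE[0][0]: acc=109 h=9 v=9
  t=1 PE[1][0]: acc=8 h=2 v=4
  t=2 PE[0][0]: acc=109 h=0 v=0
  t=2 PE[1][0]: acc=80 h=8 v=9
  t=3 PE[0][0]: acc=109 h=0 v=0
  t=3 PE[1][0]: acc=80 h=0 v=0

PE[1][0].acc = 80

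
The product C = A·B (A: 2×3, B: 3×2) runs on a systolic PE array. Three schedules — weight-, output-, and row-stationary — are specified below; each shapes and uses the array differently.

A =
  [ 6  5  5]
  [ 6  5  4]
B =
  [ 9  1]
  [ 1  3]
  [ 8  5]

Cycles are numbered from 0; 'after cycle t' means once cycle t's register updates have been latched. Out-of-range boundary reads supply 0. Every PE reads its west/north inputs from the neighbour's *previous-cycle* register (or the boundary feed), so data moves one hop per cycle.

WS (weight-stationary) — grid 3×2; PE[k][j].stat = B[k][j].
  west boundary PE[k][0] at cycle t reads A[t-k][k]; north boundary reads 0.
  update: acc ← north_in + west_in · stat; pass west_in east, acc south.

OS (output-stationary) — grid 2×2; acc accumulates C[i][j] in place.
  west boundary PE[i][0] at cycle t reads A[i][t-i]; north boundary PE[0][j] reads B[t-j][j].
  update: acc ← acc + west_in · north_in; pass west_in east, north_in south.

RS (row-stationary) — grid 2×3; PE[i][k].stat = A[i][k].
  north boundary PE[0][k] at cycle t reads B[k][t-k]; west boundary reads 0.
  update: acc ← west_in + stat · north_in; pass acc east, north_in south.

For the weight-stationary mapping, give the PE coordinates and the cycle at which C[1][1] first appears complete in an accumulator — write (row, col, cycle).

(row, col, cycle) = (2, 1, 4)

WS: C[1][1] accumulates in PE[2][1]:
  step 0 · PE2,1: acc=0; fwd→0 fwd↓0
  step 1 · PE2,1: acc=0; fwd→0 fwd↓0
  step 2 · PE2,1: acc=0; fwd→0 fwd↓0
  step 3 · PE2,1: acc=46; fwd→5 fwd↓46
  step 4 · PE2,1: acc=41; fwd→4 fwd↓41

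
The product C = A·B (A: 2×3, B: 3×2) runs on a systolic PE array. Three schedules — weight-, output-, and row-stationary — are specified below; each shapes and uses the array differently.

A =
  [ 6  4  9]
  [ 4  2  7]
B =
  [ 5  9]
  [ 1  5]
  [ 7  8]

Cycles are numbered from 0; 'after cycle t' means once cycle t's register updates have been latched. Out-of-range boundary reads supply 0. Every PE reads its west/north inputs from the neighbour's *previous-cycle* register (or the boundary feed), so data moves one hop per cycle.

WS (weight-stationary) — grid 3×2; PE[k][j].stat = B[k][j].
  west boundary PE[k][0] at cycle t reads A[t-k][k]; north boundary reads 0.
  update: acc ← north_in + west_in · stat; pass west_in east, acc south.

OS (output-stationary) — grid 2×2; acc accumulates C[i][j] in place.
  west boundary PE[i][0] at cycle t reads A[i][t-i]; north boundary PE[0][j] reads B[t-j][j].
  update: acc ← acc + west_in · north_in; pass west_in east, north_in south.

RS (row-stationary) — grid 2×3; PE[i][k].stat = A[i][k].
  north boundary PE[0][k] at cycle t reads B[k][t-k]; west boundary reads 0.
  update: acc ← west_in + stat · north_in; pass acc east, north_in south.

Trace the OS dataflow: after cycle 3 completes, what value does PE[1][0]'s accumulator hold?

PE[1][0].acc = 71

OS (2×2). Following PE[1][0] plus its west/north inputs:
  t=0 PE[0][0]: acc=30 h=6 v=5
  t=0 PE[1][0]: acc=0 h=0 v=0
  t=1 PE[0][0]: acc=34 h=4 v=1
  t=1 PE[1][0]: acc=20 h=4 v=5
  t=2 PE[0][0]: acc=97 h=9 v=7
  t=2 PE[1][0]: acc=22 h=2 v=1
  t=3 PE[0][0]: acc=97 h=0 v=0
  t=3 PE[1][0]: acc=71 h=7 v=7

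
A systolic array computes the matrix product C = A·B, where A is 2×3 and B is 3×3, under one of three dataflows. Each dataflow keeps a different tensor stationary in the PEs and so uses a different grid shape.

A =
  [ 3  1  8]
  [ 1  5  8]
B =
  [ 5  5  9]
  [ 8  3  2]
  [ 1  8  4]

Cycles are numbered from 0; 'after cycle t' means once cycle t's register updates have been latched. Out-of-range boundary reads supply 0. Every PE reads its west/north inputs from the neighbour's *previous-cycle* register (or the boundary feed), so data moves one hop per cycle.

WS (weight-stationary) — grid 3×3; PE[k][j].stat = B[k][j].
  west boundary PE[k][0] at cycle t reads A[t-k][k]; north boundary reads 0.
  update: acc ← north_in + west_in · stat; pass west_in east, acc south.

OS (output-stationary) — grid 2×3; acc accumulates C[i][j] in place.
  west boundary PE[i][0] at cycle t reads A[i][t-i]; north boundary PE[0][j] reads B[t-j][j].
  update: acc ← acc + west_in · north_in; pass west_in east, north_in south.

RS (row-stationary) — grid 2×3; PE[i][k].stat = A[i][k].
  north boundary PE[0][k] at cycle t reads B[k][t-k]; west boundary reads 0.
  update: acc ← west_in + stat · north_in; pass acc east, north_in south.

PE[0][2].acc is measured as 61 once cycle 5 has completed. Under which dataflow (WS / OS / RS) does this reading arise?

WS [3×3] PE[0][2] across cycles:
  cycle 0: PE[0][2] → acc 0, east 0, south 0
  cycle 1: PE[0][2] → acc 0, east 0, south 0
  cycle 2: PE[0][2] → acc 27, east 3, south 27
  cycle 3: PE[0][2] → acc 9, east 1, south 9
  cycle 4: PE[0][2] → acc 0, east 0, south 0
  cycle 5: PE[0][2] → acc 0, east 0, south 0
OS [2×3] PE[0][2] across cycles:
  cycle 0: PE[0][2] → acc 0, east 0, south 0
  cycle 1: PE[0][2] → acc 0, east 0, south 0
  cycle 2: PE[0][2] → acc 27, east 3, south 9
  cycle 3: PE[0][2] → acc 29, east 1, south 2
  cycle 4: PE[0][2] → acc 61, east 8, south 4
  cycle 5: PE[0][2] → acc 61, east 0, south 0
RS [2×3] PE[0][2] across cycles:
  cycle 0: PE[0][2] → acc 0, east 0, south 0
  cycle 1: PE[0][2] → acc 0, east 0, south 0
  cycle 2: PE[0][2] → acc 31, east 31, south 1
  cycle 3: PE[0][2] → acc 82, east 82, south 8
  cycle 4: PE[0][2] → acc 61, east 61, south 4
  cycle 5: PE[0][2] → acc 0, east 0, south 0

dataflow = OS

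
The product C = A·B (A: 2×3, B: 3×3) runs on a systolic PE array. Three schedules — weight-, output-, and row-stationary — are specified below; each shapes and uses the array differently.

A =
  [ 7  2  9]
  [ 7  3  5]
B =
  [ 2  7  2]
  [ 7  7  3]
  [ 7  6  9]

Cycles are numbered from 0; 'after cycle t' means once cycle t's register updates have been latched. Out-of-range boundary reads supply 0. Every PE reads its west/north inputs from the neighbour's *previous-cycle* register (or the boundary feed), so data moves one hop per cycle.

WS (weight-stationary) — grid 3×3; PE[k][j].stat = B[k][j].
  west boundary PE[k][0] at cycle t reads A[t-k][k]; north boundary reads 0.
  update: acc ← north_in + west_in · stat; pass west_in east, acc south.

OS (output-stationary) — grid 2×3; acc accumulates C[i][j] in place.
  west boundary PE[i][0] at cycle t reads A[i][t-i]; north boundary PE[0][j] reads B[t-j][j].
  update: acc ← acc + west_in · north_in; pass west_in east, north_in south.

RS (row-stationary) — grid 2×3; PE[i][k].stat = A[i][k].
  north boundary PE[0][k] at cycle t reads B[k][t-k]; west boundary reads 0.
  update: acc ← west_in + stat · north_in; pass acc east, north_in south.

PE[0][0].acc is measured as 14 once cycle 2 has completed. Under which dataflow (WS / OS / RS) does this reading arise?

WS [3×3] PE[0][0] across cycles:
  c0 r0c0: 14 / 7 / 14
  c1 r0c0: 14 / 7 / 14
  c2 r0c0: 0 / 0 / 0
OS [2×3] PE[0][0] across cycles:
  c0 r0c0: 14 / 7 / 2
  c1 r0c0: 28 / 2 / 7
  c2 r0c0: 91 / 9 / 7
RS [2×3] PE[0][0] across cycles:
  c0 r0c0: 14 / 14 / 2
  c1 r0c0: 49 / 49 / 7
  c2 r0c0: 14 / 14 / 2

dataflow = RS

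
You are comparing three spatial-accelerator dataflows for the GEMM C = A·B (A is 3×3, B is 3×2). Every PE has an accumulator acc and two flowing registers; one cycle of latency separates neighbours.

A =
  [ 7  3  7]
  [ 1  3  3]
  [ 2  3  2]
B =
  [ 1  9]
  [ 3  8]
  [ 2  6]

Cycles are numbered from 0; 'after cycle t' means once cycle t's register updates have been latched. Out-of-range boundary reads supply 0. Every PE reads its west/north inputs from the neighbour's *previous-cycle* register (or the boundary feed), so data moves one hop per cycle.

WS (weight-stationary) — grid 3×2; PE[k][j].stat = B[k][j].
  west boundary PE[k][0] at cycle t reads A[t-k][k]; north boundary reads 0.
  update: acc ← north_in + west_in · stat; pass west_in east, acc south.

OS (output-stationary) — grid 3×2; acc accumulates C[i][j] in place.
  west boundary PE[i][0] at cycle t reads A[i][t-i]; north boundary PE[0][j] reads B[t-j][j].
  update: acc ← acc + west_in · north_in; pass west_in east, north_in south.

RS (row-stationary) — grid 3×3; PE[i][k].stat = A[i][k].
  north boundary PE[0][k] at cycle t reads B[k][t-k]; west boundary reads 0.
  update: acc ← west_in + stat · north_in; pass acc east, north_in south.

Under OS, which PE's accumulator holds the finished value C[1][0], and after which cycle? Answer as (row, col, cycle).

OS: C[1][0] accumulates in PE[1][0]:
  cycle 0: PE[1][0] → acc 0, east 0, south 0
  cycle 1: PE[1][0] → acc 1, east 1, south 1
  cycle 2: PE[1][0] → acc 10, east 3, south 3
  cycle 3: PE[1][0] → acc 16, east 3, south 2

(row, col, cycle) = (1, 0, 3)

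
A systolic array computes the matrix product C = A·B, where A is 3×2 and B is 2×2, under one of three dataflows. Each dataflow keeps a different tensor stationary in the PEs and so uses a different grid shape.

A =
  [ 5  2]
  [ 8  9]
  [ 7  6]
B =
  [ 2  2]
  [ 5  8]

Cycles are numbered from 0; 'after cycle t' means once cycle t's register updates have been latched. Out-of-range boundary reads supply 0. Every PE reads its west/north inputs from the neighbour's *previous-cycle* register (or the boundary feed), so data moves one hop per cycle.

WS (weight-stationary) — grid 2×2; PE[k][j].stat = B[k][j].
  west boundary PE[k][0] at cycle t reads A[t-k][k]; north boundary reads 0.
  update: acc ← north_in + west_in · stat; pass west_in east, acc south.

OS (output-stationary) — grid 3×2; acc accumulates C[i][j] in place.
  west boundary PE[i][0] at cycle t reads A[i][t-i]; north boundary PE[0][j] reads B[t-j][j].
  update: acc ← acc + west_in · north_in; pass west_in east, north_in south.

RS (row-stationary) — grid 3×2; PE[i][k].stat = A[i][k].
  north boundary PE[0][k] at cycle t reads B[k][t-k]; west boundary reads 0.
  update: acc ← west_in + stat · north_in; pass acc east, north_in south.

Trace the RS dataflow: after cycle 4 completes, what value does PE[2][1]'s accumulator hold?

RS on a 3×2 grid — tracing PE[2][1] and its feeders:
  step 0 · PE1,1: acc=0; fwd→0 fwd↓0
  step 0 · PE2,0: acc=0; fwd→0 fwd↓0
  step 0 · PE2,1: acc=0; fwd→0 fwd↓0
  step 1 · PE1,1: acc=0; fwd→0 fwd↓0
  step 1 · PE2,0: acc=0; fwd→0 fwd↓0
  step 1 · PE2,1: acc=0; fwd→0 fwd↓0
  step 2 · PE1,1: acc=61; fwd→61 fwd↓5
  step 2 · PE2,0: acc=14; fwd→14 fwd↓2
  step 2 · PE2,1: acc=0; fwd→0 fwd↓0
  step 3 · PE1,1: acc=88; fwd→88 fwd↓8
  step 3 · PE2,0: acc=14; fwd→14 fwd↓2
  step 3 · PE2,1: acc=44; fwd→44 fwd↓5
  step 4 · PE1,1: acc=0; fwd→0 fwd↓0
  step 4 · PE2,0: acc=0; fwd→0 fwd↓0
  step 4 · PE2,1: acc=62; fwd→62 fwd↓8

PE[2][1].acc = 62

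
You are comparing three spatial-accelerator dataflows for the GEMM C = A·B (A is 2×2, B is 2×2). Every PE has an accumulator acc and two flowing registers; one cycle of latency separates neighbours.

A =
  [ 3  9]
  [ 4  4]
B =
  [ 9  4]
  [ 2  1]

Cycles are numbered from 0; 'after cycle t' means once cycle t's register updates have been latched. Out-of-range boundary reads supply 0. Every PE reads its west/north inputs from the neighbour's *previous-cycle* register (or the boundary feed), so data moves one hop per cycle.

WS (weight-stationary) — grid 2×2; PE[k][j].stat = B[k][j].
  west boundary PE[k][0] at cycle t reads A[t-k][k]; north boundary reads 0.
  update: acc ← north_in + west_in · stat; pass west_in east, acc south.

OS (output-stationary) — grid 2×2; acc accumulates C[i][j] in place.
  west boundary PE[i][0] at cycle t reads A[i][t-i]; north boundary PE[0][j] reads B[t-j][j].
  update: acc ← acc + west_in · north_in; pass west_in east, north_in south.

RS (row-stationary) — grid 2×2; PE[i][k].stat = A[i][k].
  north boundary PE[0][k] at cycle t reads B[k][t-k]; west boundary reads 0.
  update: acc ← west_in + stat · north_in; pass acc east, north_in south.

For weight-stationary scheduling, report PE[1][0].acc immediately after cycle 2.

PE[1][0].acc = 44

WS 2×2: PE[1][0] cycle-by-cycle (with neighbour feeds):
  t=0 PE[0][0]: acc=27 h=3 v=27
  t=0 PE[1][0]: acc=0 h=0 v=0
  t=1 PE[0][0]: acc=36 h=4 v=36
  t=1 PE[1][0]: acc=45 h=9 v=45
  t=2 PE[0][0]: acc=0 h=0 v=0
  t=2 PE[1][0]: acc=44 h=4 v=44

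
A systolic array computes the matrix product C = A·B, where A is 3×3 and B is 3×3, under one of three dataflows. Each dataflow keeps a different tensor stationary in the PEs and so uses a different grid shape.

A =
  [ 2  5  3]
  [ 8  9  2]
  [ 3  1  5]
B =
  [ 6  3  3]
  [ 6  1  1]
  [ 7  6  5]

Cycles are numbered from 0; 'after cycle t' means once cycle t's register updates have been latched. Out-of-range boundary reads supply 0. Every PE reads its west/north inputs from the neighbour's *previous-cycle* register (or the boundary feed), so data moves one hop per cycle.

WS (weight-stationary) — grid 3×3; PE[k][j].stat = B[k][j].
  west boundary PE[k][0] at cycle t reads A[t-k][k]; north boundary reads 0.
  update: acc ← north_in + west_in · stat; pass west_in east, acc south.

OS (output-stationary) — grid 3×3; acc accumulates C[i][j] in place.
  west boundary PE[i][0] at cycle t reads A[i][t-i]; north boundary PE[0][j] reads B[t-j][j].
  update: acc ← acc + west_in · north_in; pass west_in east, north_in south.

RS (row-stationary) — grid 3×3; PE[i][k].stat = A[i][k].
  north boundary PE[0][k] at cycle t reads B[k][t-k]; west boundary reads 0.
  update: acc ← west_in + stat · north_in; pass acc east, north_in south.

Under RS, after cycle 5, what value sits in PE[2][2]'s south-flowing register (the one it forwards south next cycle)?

register = 6

Tracing RS — 3×3 array, target PE[2][2]:
  c0 r1c2: 0 / 0 / 0
  c0 r2c1: 0 / 0 / 0
  c0 r2c2: 0 / 0 / 0
  c1 r1c2: 0 / 0 / 0
  c1 r2c1: 0 / 0 / 0
  c1 r2c2: 0 / 0 / 0
  c2 r1c2: 0 / 0 / 0
  c2 r2c1: 0 / 0 / 0
  c2 r2c2: 0 / 0 / 0
  c3 r1c2: 116 / 116 / 7
  c3 r2c1: 24 / 24 / 6
  c3 r2c2: 0 / 0 / 0
  c4 r1c2: 45 / 45 / 6
  c4 r2c1: 10 / 10 / 1
  c4 r2c2: 59 / 59 / 7
  c5 r1c2: 43 / 43 / 5
  c5 r2c1: 10 / 10 / 1
  c5 r2c2: 40 / 40 / 6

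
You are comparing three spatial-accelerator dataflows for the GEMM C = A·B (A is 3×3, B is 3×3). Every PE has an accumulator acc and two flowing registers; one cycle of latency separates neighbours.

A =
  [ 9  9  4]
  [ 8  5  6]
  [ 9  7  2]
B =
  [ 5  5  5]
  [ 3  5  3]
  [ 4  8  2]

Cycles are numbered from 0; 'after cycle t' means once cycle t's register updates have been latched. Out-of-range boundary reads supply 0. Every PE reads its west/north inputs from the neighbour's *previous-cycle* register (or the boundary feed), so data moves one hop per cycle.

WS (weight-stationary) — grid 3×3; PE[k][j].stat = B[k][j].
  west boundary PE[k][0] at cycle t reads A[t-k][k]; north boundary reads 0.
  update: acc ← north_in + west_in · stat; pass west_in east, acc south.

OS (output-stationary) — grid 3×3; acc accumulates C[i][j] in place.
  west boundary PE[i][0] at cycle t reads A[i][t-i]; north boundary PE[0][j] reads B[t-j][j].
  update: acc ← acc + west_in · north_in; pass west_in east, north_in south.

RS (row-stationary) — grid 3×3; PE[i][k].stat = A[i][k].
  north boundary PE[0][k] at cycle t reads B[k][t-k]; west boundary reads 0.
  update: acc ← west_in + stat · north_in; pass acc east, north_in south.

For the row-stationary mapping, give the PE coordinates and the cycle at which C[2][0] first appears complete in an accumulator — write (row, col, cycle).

(row, col, cycle) = (2, 2, 4)

Under RS, C[2][0] lands at PE[2][2]:
  step 0 · PE2,2: acc=0; fwd→0 fwd↓0
  step 1 · PE2,2: acc=0; fwd→0 fwd↓0
  step 2 · PE2,2: acc=0; fwd→0 fwd↓0
  step 3 · PE2,2: acc=0; fwd→0 fwd↓0
  step 4 · PE2,2: acc=74; fwd→74 fwd↓4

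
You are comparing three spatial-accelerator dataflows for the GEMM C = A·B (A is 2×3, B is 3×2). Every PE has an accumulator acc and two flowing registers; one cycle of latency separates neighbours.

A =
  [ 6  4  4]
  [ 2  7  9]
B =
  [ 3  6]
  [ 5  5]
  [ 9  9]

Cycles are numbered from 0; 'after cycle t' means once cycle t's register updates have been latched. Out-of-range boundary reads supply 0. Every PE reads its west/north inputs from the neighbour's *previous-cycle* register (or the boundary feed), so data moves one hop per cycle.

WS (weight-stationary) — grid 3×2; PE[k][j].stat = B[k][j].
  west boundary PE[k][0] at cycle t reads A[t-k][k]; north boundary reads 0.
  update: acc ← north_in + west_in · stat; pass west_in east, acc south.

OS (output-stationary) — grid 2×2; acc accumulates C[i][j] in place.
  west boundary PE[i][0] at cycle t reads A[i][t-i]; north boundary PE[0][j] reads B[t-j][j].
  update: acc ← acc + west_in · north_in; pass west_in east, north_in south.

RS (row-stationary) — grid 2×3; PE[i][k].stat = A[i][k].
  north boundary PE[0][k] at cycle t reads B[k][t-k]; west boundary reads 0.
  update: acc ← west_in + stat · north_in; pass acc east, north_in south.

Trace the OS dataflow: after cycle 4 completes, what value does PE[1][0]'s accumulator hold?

PE[1][0].acc = 122

Tracing OS — 2×2 array, target PE[1][0]:
  [0] (0,0) acc=18 (h:6 v:3)
  [0] (1,0) acc=0 (h:0 v:0)
  [1] (0,0) acc=38 (h:4 v:5)
  [1] (1,0) acc=6 (h:2 v:3)
  [2] (0,0) acc=74 (h:4 v:9)
  [2] (1,0) acc=41 (h:7 v:5)
  [3] (0,0) acc=74 (h:0 v:0)
  [3] (1,0) acc=122 (h:9 v:9)
  [4] (0,0) acc=74 (h:0 v:0)
  [4] (1,0) acc=122 (h:0 v:0)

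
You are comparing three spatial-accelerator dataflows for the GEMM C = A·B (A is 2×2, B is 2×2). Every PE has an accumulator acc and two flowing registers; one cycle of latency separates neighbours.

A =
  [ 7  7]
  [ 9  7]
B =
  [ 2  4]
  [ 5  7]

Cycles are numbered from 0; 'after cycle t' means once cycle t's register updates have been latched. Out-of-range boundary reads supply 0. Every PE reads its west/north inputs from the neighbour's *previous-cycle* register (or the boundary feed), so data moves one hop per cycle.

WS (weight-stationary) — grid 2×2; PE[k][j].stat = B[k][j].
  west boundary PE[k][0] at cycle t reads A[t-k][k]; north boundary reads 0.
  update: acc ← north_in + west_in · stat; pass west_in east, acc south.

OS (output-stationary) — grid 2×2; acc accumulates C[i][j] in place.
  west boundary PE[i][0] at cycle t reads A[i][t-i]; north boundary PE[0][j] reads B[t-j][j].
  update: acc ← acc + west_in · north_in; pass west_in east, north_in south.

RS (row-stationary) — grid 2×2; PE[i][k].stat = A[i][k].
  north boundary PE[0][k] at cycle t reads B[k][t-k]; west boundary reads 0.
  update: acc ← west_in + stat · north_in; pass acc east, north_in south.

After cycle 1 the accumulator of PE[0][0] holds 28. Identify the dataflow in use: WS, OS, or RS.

dataflow = RS

Under WS (2×2), PE[0][0]:
  t=0 PE[0][0]: acc=14 h=7 v=14
  t=1 PE[0][0]: acc=18 h=9 v=18
Under OS (2×2), PE[0][0]:
  t=0 PE[0][0]: acc=14 h=7 v=2
  t=1 PE[0][0]: acc=49 h=7 v=5
Under RS (2×2), PE[0][0]:
  t=0 PE[0][0]: acc=14 h=14 v=2
  t=1 PE[0][0]: acc=28 h=28 v=4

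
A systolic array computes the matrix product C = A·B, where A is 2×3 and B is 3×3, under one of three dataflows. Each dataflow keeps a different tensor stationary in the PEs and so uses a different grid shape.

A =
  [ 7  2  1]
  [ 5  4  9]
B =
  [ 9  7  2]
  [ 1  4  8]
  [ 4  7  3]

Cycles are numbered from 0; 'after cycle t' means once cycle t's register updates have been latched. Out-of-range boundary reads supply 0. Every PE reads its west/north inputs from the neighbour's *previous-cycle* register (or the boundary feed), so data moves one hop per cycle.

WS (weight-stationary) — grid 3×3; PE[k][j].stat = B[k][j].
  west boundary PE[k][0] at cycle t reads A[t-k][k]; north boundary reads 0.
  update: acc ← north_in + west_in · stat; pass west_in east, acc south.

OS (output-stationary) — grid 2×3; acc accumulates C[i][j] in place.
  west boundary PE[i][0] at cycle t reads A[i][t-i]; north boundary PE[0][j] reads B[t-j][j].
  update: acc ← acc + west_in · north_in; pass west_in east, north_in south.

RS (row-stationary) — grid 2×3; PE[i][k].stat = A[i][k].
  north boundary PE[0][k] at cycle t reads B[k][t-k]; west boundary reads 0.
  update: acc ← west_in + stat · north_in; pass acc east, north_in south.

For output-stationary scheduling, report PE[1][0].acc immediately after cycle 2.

PE[1][0].acc = 49

OS on a 2×3 grid — tracing PE[1][0] and its feeders:
  after 0 — PE[0][0] acc=63, pass-E 7, pass-S 9
  after 0 — PE[1][0] acc=0, pass-E 0, pass-S 0
  after 1 — PE[0][0] acc=65, pass-E 2, pass-S 1
  after 1 — PE[1][0] acc=45, pass-E 5, pass-S 9
  after 2 — PE[0][0] acc=69, pass-E 1, pass-S 4
  after 2 — PE[1][0] acc=49, pass-E 4, pass-S 1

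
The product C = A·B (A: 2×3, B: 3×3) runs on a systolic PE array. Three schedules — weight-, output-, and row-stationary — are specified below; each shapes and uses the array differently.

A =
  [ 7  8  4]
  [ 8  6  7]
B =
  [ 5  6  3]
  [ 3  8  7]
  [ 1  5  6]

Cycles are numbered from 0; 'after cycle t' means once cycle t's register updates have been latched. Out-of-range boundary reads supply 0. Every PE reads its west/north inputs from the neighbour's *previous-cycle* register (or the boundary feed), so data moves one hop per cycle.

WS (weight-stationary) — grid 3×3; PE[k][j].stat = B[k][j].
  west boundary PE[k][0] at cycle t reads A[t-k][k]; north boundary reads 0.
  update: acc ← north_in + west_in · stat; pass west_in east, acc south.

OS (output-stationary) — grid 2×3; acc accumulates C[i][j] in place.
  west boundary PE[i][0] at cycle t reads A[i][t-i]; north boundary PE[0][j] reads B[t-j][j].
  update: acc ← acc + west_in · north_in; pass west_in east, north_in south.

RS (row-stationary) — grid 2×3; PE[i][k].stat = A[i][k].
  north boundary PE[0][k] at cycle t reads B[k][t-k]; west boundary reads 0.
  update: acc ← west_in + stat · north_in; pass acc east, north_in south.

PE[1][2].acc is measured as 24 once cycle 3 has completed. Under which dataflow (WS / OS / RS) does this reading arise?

dataflow = OS

Under WS (3×3), PE[1][2]:
  c0 r1c2: 0 / 0 / 0
  c1 r1c2: 0 / 0 / 0
  c2 r1c2: 0 / 0 / 0
  c3 r1c2: 77 / 8 / 77
Under OS (2×3), PE[1][2]:
  c0 r1c2: 0 / 0 / 0
  c1 r1c2: 0 / 0 / 0
  c2 r1c2: 0 / 0 / 0
  c3 r1c2: 24 / 8 / 3
Under RS (2×3), PE[1][2]:
  c0 r1c2: 0 / 0 / 0
  c1 r1c2: 0 / 0 / 0
  c2 r1c2: 0 / 0 / 0
  c3 r1c2: 65 / 65 / 1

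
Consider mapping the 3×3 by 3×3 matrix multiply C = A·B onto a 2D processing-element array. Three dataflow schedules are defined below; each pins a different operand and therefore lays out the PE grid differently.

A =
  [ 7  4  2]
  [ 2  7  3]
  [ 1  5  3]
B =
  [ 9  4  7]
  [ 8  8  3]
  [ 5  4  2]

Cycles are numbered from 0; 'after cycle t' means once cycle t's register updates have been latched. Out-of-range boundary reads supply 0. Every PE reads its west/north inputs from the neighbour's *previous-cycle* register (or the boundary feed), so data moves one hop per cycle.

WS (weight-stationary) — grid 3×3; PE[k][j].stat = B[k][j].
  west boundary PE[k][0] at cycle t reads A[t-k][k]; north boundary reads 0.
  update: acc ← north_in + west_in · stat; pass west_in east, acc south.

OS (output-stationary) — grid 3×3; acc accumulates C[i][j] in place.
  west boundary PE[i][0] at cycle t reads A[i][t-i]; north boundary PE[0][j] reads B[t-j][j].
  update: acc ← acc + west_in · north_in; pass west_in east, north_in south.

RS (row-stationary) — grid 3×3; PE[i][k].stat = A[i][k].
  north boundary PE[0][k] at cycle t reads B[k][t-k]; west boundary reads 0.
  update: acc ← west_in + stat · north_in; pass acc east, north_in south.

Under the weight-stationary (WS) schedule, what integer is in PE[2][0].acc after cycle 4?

WS (3×3). Following PE[2][0] plus its west/north inputs:
  t=0 PE[1][0]: acc=0 h=0 v=0
  t=0 PE[2][0]: acc=0 h=0 v=0
  t=1 PE[1][0]: acc=95 h=4 v=95
  t=1 PE[2][0]: acc=0 h=0 v=0
  t=2 PE[1][0]: acc=74 h=7 v=74
  t=2 PE[2][0]: acc=105 h=2 v=105
  t=3 PE[1][0]: acc=49 h=5 v=49
  t=3 PE[2][0]: acc=89 h=3 v=89
  t=4 PE[1][0]: acc=0 h=0 v=0
  t=4 PE[2][0]: acc=64 h=3 v=64

PE[2][0].acc = 64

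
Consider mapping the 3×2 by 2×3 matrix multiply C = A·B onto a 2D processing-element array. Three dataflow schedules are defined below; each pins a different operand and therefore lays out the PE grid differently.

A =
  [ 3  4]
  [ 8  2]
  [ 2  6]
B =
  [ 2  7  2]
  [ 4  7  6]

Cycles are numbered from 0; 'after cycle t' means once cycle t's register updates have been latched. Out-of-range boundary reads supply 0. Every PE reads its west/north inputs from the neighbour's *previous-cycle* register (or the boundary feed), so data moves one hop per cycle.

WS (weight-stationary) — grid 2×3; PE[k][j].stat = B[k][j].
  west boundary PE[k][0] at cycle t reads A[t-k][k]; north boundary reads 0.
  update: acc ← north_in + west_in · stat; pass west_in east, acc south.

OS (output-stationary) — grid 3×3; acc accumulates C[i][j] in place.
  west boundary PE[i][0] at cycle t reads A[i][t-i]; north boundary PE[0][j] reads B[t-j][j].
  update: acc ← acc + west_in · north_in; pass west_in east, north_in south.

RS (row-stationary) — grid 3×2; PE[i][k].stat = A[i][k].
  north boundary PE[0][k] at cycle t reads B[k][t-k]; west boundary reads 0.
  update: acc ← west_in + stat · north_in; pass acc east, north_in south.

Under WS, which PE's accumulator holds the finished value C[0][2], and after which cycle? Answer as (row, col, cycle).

WS — PE[1][2] is where C[0][2] collects:
  after 0 — PE[1][2] acc=0, pass-E 0, pass-S 0
  after 1 — PE[1][2] acc=0, pass-E 0, pass-S 0
  after 2 — PE[1][2] acc=0, pass-E 0, pass-S 0
  after 3 — PE[1][2] acc=30, pass-E 4, pass-S 30

(row, col, cycle) = (1, 2, 3)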